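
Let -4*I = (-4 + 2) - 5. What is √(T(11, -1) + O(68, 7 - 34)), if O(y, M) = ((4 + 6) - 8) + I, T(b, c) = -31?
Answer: I*√109/2 ≈ 5.2202*I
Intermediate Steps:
I = 7/4 (I = -((-4 + 2) - 5)/4 = -(-2 - 5)/4 = -¼*(-7) = 7/4 ≈ 1.7500)
O(y, M) = 15/4 (O(y, M) = ((4 + 6) - 8) + 7/4 = (10 - 8) + 7/4 = 2 + 7/4 = 15/4)
√(T(11, -1) + O(68, 7 - 34)) = √(-31 + 15/4) = √(-109/4) = I*√109/2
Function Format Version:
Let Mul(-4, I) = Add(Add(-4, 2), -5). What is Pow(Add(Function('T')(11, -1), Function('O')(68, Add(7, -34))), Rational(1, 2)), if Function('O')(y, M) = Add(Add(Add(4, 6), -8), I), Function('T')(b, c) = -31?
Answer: Mul(Rational(1, 2), I, Pow(109, Rational(1, 2))) ≈ Mul(5.2202, I)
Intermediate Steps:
I = Rational(7, 4) (I = Mul(Rational(-1, 4), Add(Add(-4, 2), -5)) = Mul(Rational(-1, 4), Add(-2, -5)) = Mul(Rational(-1, 4), -7) = Rational(7, 4) ≈ 1.7500)
Function('O')(y, M) = Rational(15, 4) (Function('O')(y, M) = Add(Add(Add(4, 6), -8), Rational(7, 4)) = Add(Add(10, -8), Rational(7, 4)) = Add(2, Rational(7, 4)) = Rational(15, 4))
Pow(Add(Function('T')(11, -1), Function('O')(68, Add(7, -34))), Rational(1, 2)) = Pow(Add(-31, Rational(15, 4)), Rational(1, 2)) = Pow(Rational(-109, 4), Rational(1, 2)) = Mul(Rational(1, 2), I, Pow(109, Rational(1, 2)))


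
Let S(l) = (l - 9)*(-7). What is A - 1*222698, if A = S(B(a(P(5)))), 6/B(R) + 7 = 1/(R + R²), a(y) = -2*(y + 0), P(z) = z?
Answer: -140033635/629 ≈ -2.2263e+5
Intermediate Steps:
a(y) = -2*y
B(R) = 6/(-7 + 1/(R + R²))
S(l) = 63 - 7*l (S(l) = (-9 + l)*(-7) = 63 - 7*l)
A = 43407/629 (A = 63 - (-42)*(-2*5)*(1 - 2*5)/(-1 + 7*(-2*5) + 7*(-2*5)²) = 63 - (-42)*(-10)*(1 - 10)/(-1 + 7*(-10) + 7*(-10)²) = 63 - (-42)*(-10)*(-9)/(-1 - 70 + 7*100) = 63 - (-42)*(-10)*(-9)/(-1 - 70 + 700) = 63 - (-42)*(-10)*(-9)/629 = 63 - 7*(-540/629) = 63 + 3780/629 = 43407/629 ≈ 69.010)
A - 1*222698 = 43407/629 - 1*222698 = 43407/629 - 222698 = -140033635/629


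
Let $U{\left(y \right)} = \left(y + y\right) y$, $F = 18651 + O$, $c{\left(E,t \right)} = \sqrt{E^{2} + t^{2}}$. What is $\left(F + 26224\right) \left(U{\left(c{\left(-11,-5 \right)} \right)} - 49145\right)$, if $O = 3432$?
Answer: $-2359941871$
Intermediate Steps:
$F = 22083$ ($F = 18651 + 3432 = 22083$)
$U{\left(y \right)} = 2 y^{2}$ ($U{\left(y \right)} = 2 y y = 2 y^{2}$)
$\left(F + 26224\right) \left(U{\left(c{\left(-11,-5 \right)} \right)} - 49145\right) = \left(22083 + 26224\right) \left(2 \left(\sqrt{\left(-11\right)^{2} + \left(-5\right)^{2}}\right)^{2} - 49145\right) = 48307 \left(2 \left(\sqrt{121 + 25}\right)^{2} - 49145\right) = 48307 \left(2 \left(\sqrt{146}\right)^{2} - 49145\right) = 48307 \left(2 \cdot 146 - 49145\right) = 48307 \left(292 - 49145\right) = 48307 \left(-48853\right) = -2359941871$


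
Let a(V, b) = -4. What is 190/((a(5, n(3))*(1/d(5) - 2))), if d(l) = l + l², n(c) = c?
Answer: 1425/59 ≈ 24.153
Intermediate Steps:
190/((a(5, n(3))*(1/d(5) - 2))) = 190/((-4*(1/(5*(1 + 5)) - 2))) = 190/((-4*(1/(5*6) - 2))) = 190/((-4*(1/30 - 2))) = 190/((-4*(-59/30))) = 190/(118/15) = 190*(15/118) = 1425/59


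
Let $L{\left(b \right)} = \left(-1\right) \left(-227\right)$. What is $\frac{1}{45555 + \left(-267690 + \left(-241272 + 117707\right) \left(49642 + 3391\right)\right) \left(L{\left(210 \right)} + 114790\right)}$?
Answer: $- \frac{1}{753739794415140} \approx -1.3267 \cdot 10^{-15}$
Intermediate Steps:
$L{\left(b \right)} = 227$
$\frac{1}{45555 + \left(-267690 + \left(-241272 + 117707\right) \left(49642 + 3391\right)\right) \left(L{\left(210 \right)} + 114790\right)} = \frac{1}{45555 + \left(-267690 + \left(-241272 + 117707\right) \left(49642 + 3391\right)\right) \left(227 + 114790\right)} = \frac{1}{45555 + \left(-267690 - 6553022645\right) 115017} = \frac{1}{45555 - 753739794460695} = \frac{1}{-753739794415140} = - \frac{1}{753739794415140}$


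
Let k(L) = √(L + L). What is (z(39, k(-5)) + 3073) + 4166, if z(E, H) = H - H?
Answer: 7239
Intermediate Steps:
k(L) = √2*√L (k(L) = √(2*L) = √2*√L)
z(E, H) = 0
(z(39, k(-5)) + 3073) + 4166 = (0 + 3073) + 4166 = 3073 + 4166 = 7239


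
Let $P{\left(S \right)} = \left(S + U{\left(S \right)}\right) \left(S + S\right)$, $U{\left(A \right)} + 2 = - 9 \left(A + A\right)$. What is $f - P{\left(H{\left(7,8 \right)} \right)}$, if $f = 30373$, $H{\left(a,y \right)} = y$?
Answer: $32581$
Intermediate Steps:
$U{\left(A \right)} = -2 - 18 A$ ($U{\left(A \right)} = -2 - 9 \left(A + A\right) = -2 - 9 \cdot 2 A = -2 - 18 A$)
$P{\left(S \right)} = 2 S \left(-2 - 17 S\right)$ ($P{\left(S \right)} = \left(S - \left(2 + 18 S\right)\right) \left(S + S\right) = \left(-2 - 17 S\right) 2 S = 2 S \left(-2 - 17 S\right)$)
$f - P{\left(H{\left(7,8 \right)} \right)} = 30373 - \left(-2\right) 8 \left(2 + 17 \cdot 8\right) = 30373 - \left(-2\right) 8 \left(2 + 136\right) = 30373 - \left(-2\right) 8 \cdot 138 = 30373 - -2208 = 30373 + 2208 = 32581$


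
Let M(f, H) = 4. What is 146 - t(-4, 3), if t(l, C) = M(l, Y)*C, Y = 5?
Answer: 134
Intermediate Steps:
t(l, C) = 4*C
146 - t(-4, 3) = 146 - 4*3 = 146 - 1*12 = 146 - 12 = 134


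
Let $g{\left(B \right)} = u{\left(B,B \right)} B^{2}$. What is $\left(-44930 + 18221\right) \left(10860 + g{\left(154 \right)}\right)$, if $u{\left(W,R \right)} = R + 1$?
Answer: $-98471809560$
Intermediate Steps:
$u{\left(W,R \right)} = 1 + R$
$g{\left(B \right)} = B^{2} \left(1 + B\right)$ ($g{\left(B \right)} = \left(1 + B\right) B^{2} = B^{2} \left(1 + B\right)$)
$\left(-44930 + 18221\right) \left(10860 + g{\left(154 \right)}\right) = \left(-44930 + 18221\right) \left(10860 + 154^{2} \left(1 + 154\right)\right) = - 26709 \left(10860 + 23716 \cdot 155\right) = - 26709 \left(10860 + 3675980\right) = \left(-26709\right) 3686840 = -98471809560$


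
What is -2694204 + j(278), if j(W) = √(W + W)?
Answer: -2694204 + 2*√139 ≈ -2.6942e+6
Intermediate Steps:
j(W) = √2*√W (j(W) = √(2*W) = √2*√W)
-2694204 + j(278) = -2694204 + √2*√278 = -2694204 + 2*√139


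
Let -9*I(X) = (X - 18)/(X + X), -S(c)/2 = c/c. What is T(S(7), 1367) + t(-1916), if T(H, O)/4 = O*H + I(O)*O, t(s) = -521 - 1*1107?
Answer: -115774/9 ≈ -12864.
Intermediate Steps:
S(c) = -2 (S(c) = -2*c/c = -2*1 = -2)
I(X) = -(-18 + X)/(18*X) (I(X) = -(X - 18)/(9*(X + X)) = -(-18 + X)/(9*(2*X)) = -(-18 + X)*1/(2*X)/9 = -(-18 + X)/(18*X))
t(s) = -1628 (t(s) = -521 - 1107 = -1628)
T(H, O) = 4 - 2*O/9 + 4*H*O (T(H, O) = 4*(O*H + ((18 - O)/(18*O))*O) = 4*(H*O + (1 - O/18)) = 4*(1 - O/18 + H*O) = 4 - 2*O/9 + 4*H*O)
T(S(7), 1367) + t(-1916) = (4 - 2/9*1367 + 4*(-2)*1367) - 1628 = (4 - 2734/9 - 10936) - 1628 = -101122/9 - 1628 = -115774/9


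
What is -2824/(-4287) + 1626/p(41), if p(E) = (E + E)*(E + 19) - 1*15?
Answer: 2313598/2336415 ≈ 0.99023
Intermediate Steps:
p(E) = -15 + 2*E*(19 + E) (p(E) = (2*E)*(19 + E) - 15 = 2*E*(19 + E) - 15 = -15 + 2*E*(19 + E))
-2824/(-4287) + 1626/p(41) = -2824/(-4287) + 1626/(-15 + 2*41**2 + 38*41) = -2824*(-1/4287) + 1626/(-15 + 2*1681 + 1558) = 2824/4287 + 1626/(-15 + 3362 + 1558) = 2824/4287 + 1626/4905 = 2824/4287 + 1626*(1/4905) = 2824/4287 + 542/1635 = 2313598/2336415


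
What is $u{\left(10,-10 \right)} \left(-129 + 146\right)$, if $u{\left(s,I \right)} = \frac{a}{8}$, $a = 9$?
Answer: $\frac{153}{8} \approx 19.125$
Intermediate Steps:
$u{\left(s,I \right)} = \frac{9}{8}$
$u{\left(10,-10 \right)} \left(-129 + 146\right) = \frac{9 \left(-129 + 146\right)}{8} = \frac{9}{8} \cdot 17 = \frac{153}{8}$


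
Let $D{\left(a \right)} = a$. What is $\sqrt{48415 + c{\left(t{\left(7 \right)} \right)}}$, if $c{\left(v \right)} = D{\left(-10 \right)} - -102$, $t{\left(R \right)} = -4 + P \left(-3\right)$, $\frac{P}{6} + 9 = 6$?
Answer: $\sqrt{48507} \approx 220.24$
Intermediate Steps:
$P = -18$ ($P = -54 + 6 \cdot 6 = -54 + 36 = -18$)
$t{\left(R \right)} = 50$ ($t{\left(R \right)} = -4 - -54 = -4 + 54 = 50$)
$c{\left(v \right)} = 92$ ($c{\left(v \right)} = -10 - -102 = -10 + 102 = 92$)
$\sqrt{48415 + c{\left(t{\left(7 \right)} \right)}} = \sqrt{48415 + 92} = \sqrt{48507}$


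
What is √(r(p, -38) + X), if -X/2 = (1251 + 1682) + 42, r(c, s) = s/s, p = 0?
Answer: 3*I*√661 ≈ 77.13*I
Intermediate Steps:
r(c, s) = 1
X = -5950 (X = -2*((1251 + 1682) + 42) = -2*(2933 + 42) = -2*2975 = -5950)
√(r(p, -38) + X) = √(1 - 5950) = √(-5949) = 3*I*√661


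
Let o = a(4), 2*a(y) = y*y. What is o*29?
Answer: 232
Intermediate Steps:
a(y) = y**2/2 (a(y) = (y*y)/2 = y**2/2)
o = 8 (o = (1/2)*4**2 = (1/2)*16 = 8)
o*29 = 8*29 = 232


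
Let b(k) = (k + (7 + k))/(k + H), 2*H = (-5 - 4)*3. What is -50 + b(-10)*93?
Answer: 68/47 ≈ 1.4468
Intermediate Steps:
H = -27/2 (H = ((-5 - 4)*3)/2 = (-9*3)/2 = (1/2)*(-27) = -27/2 ≈ -13.500)
b(k) = (7 + 2*k)/(-27/2 + k) (b(k) = (k + (7 + k))/(k - 27/2) = (7 + 2*k)/(-27/2 + k))
-50 + b(-10)*93 = -50 + (2*(7 + 2*(-10))/(-27 + 2*(-10)))*93 = -50 + (2*(7 - 20)/(-27 - 20))*93 = -50 + (2*(-13)/(-47))*93 = -50 + (2*(-1/47)*(-13))*93 = -50 + (26/47)*93 = -50 + 2418/47 = 68/47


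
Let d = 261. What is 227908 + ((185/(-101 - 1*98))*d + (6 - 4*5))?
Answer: 45302621/199 ≈ 2.2765e+5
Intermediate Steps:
227908 + ((185/(-101 - 1*98))*d + (6 - 4*5)) = 227908 + ((185/(-101 - 1*98))*261 + (6 - 4*5)) = 227908 + ((185/(-101 - 98))*261 + (6 - 20)) = 227908 + ((185/(-199))*261 - 14) = 227908 + ((185*(-1/199))*261 - 14) = 227908 + (-185/199*261 - 14) = 227908 + (-48285/199 - 14) = 227908 - 51071/199 = 45302621/199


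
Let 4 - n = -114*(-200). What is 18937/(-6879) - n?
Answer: 156794747/6879 ≈ 22793.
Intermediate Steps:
n = -22796 (n = 4 - (-114)*(-200) = 4 - 1*22800 = 4 - 22800 = -22796)
18937/(-6879) - n = 18937/(-6879) - 1*(-22796) = 18937*(-1/6879) + 22796 = -18937/6879 + 22796 = 156794747/6879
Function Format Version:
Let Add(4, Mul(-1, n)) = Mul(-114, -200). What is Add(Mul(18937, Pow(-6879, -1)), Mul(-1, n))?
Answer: Rational(156794747, 6879) ≈ 22793.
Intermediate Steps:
n = -22796 (n = Add(4, Mul(-1, Mul(-114, -200))) = Add(4, Mul(-1, 22800)) = Add(4, -22800) = -22796)
Add(Mul(18937, Pow(-6879, -1)), Mul(-1, n)) = Add(Mul(18937, Pow(-6879, -1)), Mul(-1, -22796)) = Add(Mul(18937, Rational(-1, 6879)), 22796) = Add(Rational(-18937, 6879), 22796) = Rational(156794747, 6879)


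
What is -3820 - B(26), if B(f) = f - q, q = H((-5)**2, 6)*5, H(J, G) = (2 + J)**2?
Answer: -201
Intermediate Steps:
q = 3645 (q = (2 + (-5)**2)**2*5 = (2 + 25)**2*5 = 27**2*5 = 729*5 = 3645)
B(f) = -3645 + f (B(f) = f - 1*3645 = f - 3645 = -3645 + f)
-3820 - B(26) = -3820 - (-3645 + 26) = -3820 - 1*(-3619) = -3820 + 3619 = -201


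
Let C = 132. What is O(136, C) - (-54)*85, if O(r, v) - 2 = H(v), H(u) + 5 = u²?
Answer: 22011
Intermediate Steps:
H(u) = -5 + u²
O(r, v) = -3 + v² (O(r, v) = 2 + (-5 + v²) = -3 + v²)
O(136, C) - (-54)*85 = (-3 + 132²) - (-54)*85 = (-3 + 17424) - 1*(-4590) = 17421 + 4590 = 22011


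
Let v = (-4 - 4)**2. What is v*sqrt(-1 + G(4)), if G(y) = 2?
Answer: 64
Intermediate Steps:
v = 64 (v = (-8)**2 = 64)
v*sqrt(-1 + G(4)) = 64*sqrt(-1 + 2) = 64*sqrt(1) = 64*1 = 64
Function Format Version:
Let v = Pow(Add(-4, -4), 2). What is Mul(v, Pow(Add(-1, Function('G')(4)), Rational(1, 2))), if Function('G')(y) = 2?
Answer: 64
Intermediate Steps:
v = 64 (v = Pow(-8, 2) = 64)
Mul(v, Pow(Add(-1, Function('G')(4)), Rational(1, 2))) = Mul(64, Pow(Add(-1, 2), Rational(1, 2))) = Mul(64, Pow(1, Rational(1, 2))) = Mul(64, 1) = 64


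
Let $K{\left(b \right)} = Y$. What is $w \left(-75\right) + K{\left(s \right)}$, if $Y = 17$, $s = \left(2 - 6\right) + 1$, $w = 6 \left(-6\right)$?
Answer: $2717$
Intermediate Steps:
$w = -36$
$s = -3$ ($s = -4 + 1 = -3$)
$K{\left(b \right)} = 17$
$w \left(-75\right) + K{\left(s \right)} = \left(-36\right) \left(-75\right) + 17 = 2700 + 17 = 2717$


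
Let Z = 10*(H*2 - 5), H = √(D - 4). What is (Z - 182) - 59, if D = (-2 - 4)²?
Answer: -291 + 80*√2 ≈ -177.86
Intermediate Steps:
D = 36 (D = (-6)² = 36)
H = 4*√2 (H = √(36 - 4) = √32 = 4*√2 ≈ 5.6569)
Z = -50 + 80*√2 (Z = 10*((4*√2)*2 - 5) = 10*(8*√2 - 5) = 10*(-5 + 8*√2) = -50 + 80*√2 ≈ 63.137)
(Z - 182) - 59 = ((-50 + 80*√2) - 182) - 59 = (-232 + 80*√2) - 59 = -291 + 80*√2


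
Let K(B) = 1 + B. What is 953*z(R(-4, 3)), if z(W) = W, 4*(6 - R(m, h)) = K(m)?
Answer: 25731/4 ≈ 6432.8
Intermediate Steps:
R(m, h) = 23/4 - m/4 (R(m, h) = 6 - (1 + m)/4 = 6 + (-1/4 - m/4) = 23/4 - m/4)
953*z(R(-4, 3)) = 953*(23/4 - 1/4*(-4)) = 953*(23/4 + 1) = 953*(27/4) = 25731/4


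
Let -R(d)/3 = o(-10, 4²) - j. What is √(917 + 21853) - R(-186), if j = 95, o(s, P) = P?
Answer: -237 + 3*√2530 ≈ -86.103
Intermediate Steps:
R(d) = 237 (R(d) = -3*(4² - 1*95) = -3*(16 - 95) = -3*(-79) = 237)
√(917 + 21853) - R(-186) = √(917 + 21853) - 1*237 = √22770 - 237 = 3*√2530 - 237 = -237 + 3*√2530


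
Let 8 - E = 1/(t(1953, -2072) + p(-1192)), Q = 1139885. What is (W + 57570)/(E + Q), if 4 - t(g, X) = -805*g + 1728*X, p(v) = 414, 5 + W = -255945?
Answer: -511125970810/2936933744553 ≈ -0.17403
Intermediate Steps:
W = -255950 (W = -5 - 255945 = -255950)
t(g, X) = 4 - 1728*X + 805*g (t(g, X) = 4 - (-805*g + 1728*X) = 4 + (-1728*X + 805*g) = 4 - 1728*X + 805*g)
E = 41223991/5152999 (E = 8 - 1/((4 - 1728*(-2072) + 805*1953) + 414) = 8 - 1/((4 + 3580416 + 1572165) + 414) = 8 - 1/(5152585 + 414) = 8 - 1/5152999 = 41223991/5152999 ≈ 8.0000)
(W + 57570)/(E + Q) = (-255950 + 57570)/(41223991/5152999 + 1139885) = -198380/5873867489106/5152999 = -198380*5152999/5873867489106 = -511125970810/2936933744553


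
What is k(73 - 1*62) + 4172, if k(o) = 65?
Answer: 4237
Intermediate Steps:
k(73 - 1*62) + 4172 = 65 + 4172 = 4237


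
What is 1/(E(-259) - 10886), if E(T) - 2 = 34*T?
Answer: -1/19690 ≈ -5.0787e-5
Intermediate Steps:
E(T) = 2 + 34*T
1/(E(-259) - 10886) = 1/((2 + 34*(-259)) - 10886) = 1/((2 - 8806) - 10886) = 1/(-8804 - 10886) = 1/(-19690) = -1/19690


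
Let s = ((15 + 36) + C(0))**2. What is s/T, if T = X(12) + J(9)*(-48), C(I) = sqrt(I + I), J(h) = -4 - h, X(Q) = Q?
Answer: 867/212 ≈ 4.0896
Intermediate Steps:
C(I) = sqrt(2)*sqrt(I) (C(I) = sqrt(2*I) = sqrt(2)*sqrt(I))
s = 2601 (s = ((15 + 36) + sqrt(2)*sqrt(0))**2 = (51 + sqrt(2)*0)**2 = (51 + 0)**2 = 51**2 = 2601)
T = 636 (T = 12 + (-4 - 1*9)*(-48) = 12 + (-4 - 9)*(-48) = 12 - 13*(-48) = 12 + 624 = 636)
s/T = 2601/636 = 2601*(1/636) = 867/212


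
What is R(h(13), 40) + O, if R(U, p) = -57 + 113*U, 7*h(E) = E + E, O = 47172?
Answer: 332743/7 ≈ 47535.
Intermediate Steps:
h(E) = 2*E/7 (h(E) = (E + E)/7 = (2*E)/7 = 2*E/7)
R(h(13), 40) + O = (-57 + 113*((2/7)*13)) + 47172 = (-57 + 113*(26/7)) + 47172 = (-57 + 2938/7) + 47172 = 2539/7 + 47172 = 332743/7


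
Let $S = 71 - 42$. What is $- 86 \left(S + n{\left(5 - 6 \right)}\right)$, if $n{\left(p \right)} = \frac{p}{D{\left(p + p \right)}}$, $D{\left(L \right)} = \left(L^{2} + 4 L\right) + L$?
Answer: $- \frac{7525}{3} \approx -2508.3$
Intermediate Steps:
$D{\left(L \right)} = L^{2} + 5 L$
$S = 29$ ($S = 71 - 42 = 29$)
$n{\left(p \right)} = \frac{1}{2 \left(5 + 2 p\right)}$ ($n{\left(p \right)} = \frac{p}{\left(p + p\right) \left(5 + \left(p + p\right)\right)} = \frac{p}{2 p \left(5 + 2 p\right)} = p \frac{1}{2 p \left(5 + 2 p\right)} = \frac{1}{2 \left(5 + 2 p\right)}$)
$- 86 \left(S + n{\left(5 - 6 \right)}\right) = - 86 \left(29 + \frac{1}{2 \left(5 + 2 \left(5 - 6\right)\right)}\right) = - 86 \left(29 + \frac{1}{2 \left(5 + 2 \left(-1\right)\right)}\right) = - 86 \left(29 + \frac{1}{2 \left(5 - 2\right)}\right) = - 86 \left(29 + \frac{1}{2 \cdot 3}\right) = - 86 \left(29 + \frac{1}{2} \cdot \frac{1}{3}\right) = - 86 \left(29 + \frac{1}{6}\right) = \left(-86\right) \frac{175}{6} = - \frac{7525}{3}$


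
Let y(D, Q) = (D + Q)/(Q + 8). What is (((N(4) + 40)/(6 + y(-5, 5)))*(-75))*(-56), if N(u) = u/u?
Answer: 28700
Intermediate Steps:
y(D, Q) = (D + Q)/(8 + Q)
N(u) = 1
(((N(4) + 40)/(6 + y(-5, 5)))*(-75))*(-56) = (((1 + 40)/(6 + (-5 + 5)/(8 + 5)))*(-75))*(-56) = ((41/(6 + 0/13))*(-75))*(-56) = ((41/(6 + (1/13)*0))*(-75))*(-56) = ((41/(6 + 0))*(-75))*(-56) = ((41/6)*(-75))*(-56) = -1025/2*(-56) = 28700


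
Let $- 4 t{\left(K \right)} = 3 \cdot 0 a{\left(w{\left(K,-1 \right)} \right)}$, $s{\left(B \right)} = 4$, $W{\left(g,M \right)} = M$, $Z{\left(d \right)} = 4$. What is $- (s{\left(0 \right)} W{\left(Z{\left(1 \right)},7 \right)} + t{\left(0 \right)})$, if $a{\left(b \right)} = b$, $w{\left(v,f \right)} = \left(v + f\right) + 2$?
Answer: $-28$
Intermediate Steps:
$w{\left(v,f \right)} = 2 + f + v$ ($w{\left(v,f \right)} = \left(f + v\right) + 2 = 2 + f + v$)
$t{\left(K \right)} = 0$ ($t{\left(K \right)} = - \frac{3 \cdot 0 \left(2 - 1 + K\right)}{4} = - \frac{0 \left(1 + K\right)}{4} = \left(- \frac{1}{4}\right) 0 = 0$)
$- (s{\left(0 \right)} W{\left(Z{\left(1 \right)},7 \right)} + t{\left(0 \right)}) = - (4 \cdot 7 + 0) = - (28 + 0) = \left(-1\right) 28 = -28$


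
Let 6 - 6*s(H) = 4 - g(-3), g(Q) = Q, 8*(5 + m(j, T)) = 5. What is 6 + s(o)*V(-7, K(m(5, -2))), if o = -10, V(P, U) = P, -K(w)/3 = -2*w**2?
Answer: 43/6 ≈ 7.1667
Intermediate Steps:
m(j, T) = -35/8 (m(j, T) = -5 + (1/8)*5 = -5 + 5/8 = -35/8)
K(w) = 6*w**2 (K(w) = -(-6)*w**2 = 6*w**2)
s(H) = -1/6 (s(H) = 1 - (4 - 1*(-3))/6 = 1 - (4 + 3)/6 = 1 - 1/6*7 = 1 - 7/6 = -1/6)
6 + s(o)*V(-7, K(m(5, -2))) = 6 - 1/6*(-7) = 6 + 7/6 = 43/6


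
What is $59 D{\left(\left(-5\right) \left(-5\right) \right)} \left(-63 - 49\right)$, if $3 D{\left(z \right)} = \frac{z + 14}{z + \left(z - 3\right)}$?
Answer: $- \frac{85904}{47} \approx -1827.7$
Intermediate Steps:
$D{\left(z \right)} = \frac{14 + z}{3 \left(-3 + 2 z\right)}$ ($D{\left(z \right)} = \frac{\left(z + 14\right) \frac{1}{z + \left(z - 3\right)}}{3} = \frac{\left(14 + z\right) \frac{1}{z + \left(-3 + z\right)}}{3} = \frac{\left(14 + z\right) \frac{1}{-3 + 2 z}}{3} = \frac{\frac{1}{-3 + 2 z} \left(14 + z\right)}{3} = \frac{14 + z}{3 \left(-3 + 2 z\right)}$)
$59 D{\left(\left(-5\right) \left(-5\right) \right)} \left(-63 - 49\right) = 59 \frac{14 - -25}{3 \left(-3 + 2 \left(\left(-5\right) \left(-5\right)\right)\right)} \left(-63 - 49\right) = 59 \frac{14 + 25}{3 \left(-3 + 2 \cdot 25\right)} \left(-112\right) = 59 \cdot \frac{1}{3} \frac{1}{-3 + 50} \cdot 39 \left(-112\right) = 59 \cdot \frac{1}{3} \cdot \frac{1}{47} \cdot 39 \left(-112\right) = 59 \cdot \frac{13}{47} \left(-112\right) = \frac{767}{47} \left(-112\right) = - \frac{85904}{47}$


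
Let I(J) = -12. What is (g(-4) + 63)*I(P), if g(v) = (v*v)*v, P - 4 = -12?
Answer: 12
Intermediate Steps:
P = -8 (P = 4 - 12 = -8)
g(v) = v**3 (g(v) = v**2*v = v**3)
(g(-4) + 63)*I(P) = ((-4)**3 + 63)*(-12) = (-64 + 63)*(-12) = -1*(-12) = 12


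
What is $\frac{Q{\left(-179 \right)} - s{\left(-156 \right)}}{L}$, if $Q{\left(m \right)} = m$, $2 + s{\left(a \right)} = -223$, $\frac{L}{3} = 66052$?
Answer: $\frac{23}{99078} \approx 0.00023214$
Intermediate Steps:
$L = 198156$ ($L = 3 \cdot 66052 = 198156$)
$s{\left(a \right)} = -225$ ($s{\left(a \right)} = -2 - 223 = -225$)
$\frac{Q{\left(-179 \right)} - s{\left(-156 \right)}}{L} = \frac{-179 - -225}{198156} = \left(-179 + 225\right) \frac{1}{198156} = 46 \cdot \frac{1}{198156} = \frac{23}{99078}$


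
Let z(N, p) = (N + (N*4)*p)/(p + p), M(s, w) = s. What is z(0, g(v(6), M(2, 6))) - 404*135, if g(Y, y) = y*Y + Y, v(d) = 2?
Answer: -54540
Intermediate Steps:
g(Y, y) = Y + Y*y (g(Y, y) = Y*y + Y = Y + Y*y)
z(N, p) = (N + 4*N*p)/(2*p) (z(N, p) = (N + (4*N)*p)/((2*p)) = (N + 4*N*p)*(1/(2*p)) = (N + 4*N*p)/(2*p))
z(0, g(v(6), M(2, 6))) - 404*135 = (2*0 + (½)*0/(2*(1 + 2))) - 404*135 = (0 + (½)*0/(2*3)) - 54540 = (0 + (½)*0/6) - 54540 = (0 + (½)*0*(⅙)) - 54540 = (0 + 0) - 54540 = 0 - 54540 = -54540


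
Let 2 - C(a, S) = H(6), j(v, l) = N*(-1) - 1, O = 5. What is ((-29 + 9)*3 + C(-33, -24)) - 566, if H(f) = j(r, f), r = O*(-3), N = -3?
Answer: -626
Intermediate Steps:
r = -15 (r = 5*(-3) = -15)
j(v, l) = 2 (j(v, l) = -3*(-1) - 1 = 3 - 1 = 2)
H(f) = 2
C(a, S) = 0 (C(a, S) = 2 - 1*2 = 2 - 2 = 0)
((-29 + 9)*3 + C(-33, -24)) - 566 = ((-29 + 9)*3 + 0) - 566 = (-20*3 + 0) - 566 = (-60 + 0) - 566 = -60 - 566 = -626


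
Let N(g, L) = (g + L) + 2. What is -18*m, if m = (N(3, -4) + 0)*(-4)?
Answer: 72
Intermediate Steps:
N(g, L) = 2 + L + g (N(g, L) = (L + g) + 2 = 2 + L + g)
m = -4 (m = ((2 - 4 + 3) + 0)*(-4) = (1 + 0)*(-4) = 1*(-4) = -4)
-18*m = -18*(-4) = 72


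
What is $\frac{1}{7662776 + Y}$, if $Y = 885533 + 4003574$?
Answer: $\frac{1}{12551883} \approx 7.9669 \cdot 10^{-8}$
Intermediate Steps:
$Y = 4889107$
$\frac{1}{7662776 + Y} = \frac{1}{7662776 + 4889107} = \frac{1}{12551883}$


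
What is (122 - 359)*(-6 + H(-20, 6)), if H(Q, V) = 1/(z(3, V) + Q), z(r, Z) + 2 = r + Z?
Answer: 18723/13 ≈ 1440.2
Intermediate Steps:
z(r, Z) = -2 + Z + r (z(r, Z) = -2 + (r + Z) = -2 + (Z + r) = -2 + Z + r)
H(Q, V) = 1/(1 + Q + V) (H(Q, V) = 1/((-2 + V + 3) + Q) = 1/((1 + V) + Q) = 1/(1 + Q + V))
(122 - 359)*(-6 + H(-20, 6)) = (122 - 359)*(-6 + 1/(1 - 20 + 6)) = -237*(-6 + 1/(-13)) = -237*(-6 - 1/13) = -237*(-79/13) = 18723/13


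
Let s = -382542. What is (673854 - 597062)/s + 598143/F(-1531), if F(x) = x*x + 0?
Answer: 24408683197/448331764431 ≈ 0.054443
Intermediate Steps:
F(x) = x² (F(x) = x² + 0 = x²)
(673854 - 597062)/s + 598143/F(-1531) = (673854 - 597062)/(-382542) + 598143/((-1531)²) = 76792*(-1/382542) + 598143/2343961 = -38396/191271 + 598143*(1/2343961) = -38396/191271 + 598143/2343961 = 24408683197/448331764431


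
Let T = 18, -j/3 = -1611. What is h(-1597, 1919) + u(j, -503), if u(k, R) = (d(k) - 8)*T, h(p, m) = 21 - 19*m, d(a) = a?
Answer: 50410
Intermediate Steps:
j = 4833 (j = -3*(-1611) = 4833)
u(k, R) = -144 + 18*k (u(k, R) = (k - 8)*18 = (-8 + k)*18 = -144 + 18*k)
h(-1597, 1919) + u(j, -503) = (21 - 19*1919) + (-144 + 18*4833) = (21 - 36461) + (-144 + 86994) = -36440 + 86850 = 50410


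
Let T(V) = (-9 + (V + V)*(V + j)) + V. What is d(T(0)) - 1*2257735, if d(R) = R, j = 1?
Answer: -2257744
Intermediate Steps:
T(V) = -9 + V + 2*V*(1 + V) (T(V) = (-9 + (V + V)*(V + 1)) + V = (-9 + (2*V)*(1 + V)) + V = (-9 + 2*V*(1 + V)) + V = -9 + V + 2*V*(1 + V))
d(T(0)) - 1*2257735 = (-9 + 2*0² + 3*0) - 1*2257735 = (-9 + 2*0 + 0) - 2257735 = (-9 + 0 + 0) - 2257735 = -9 - 2257735 = -2257744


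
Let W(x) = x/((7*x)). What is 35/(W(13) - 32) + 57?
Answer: 12466/223 ≈ 55.901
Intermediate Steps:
W(x) = ⅐ (W(x) = x*(1/(7*x)) = ⅐)
35/(W(13) - 32) + 57 = 35/(⅐ - 32) + 57 = 35/(-223/7) + 57 = -7/223*35 + 57 = -245/223 + 57 = 12466/223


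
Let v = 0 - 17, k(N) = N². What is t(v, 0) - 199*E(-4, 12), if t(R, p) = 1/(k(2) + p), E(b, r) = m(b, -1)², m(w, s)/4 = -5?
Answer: -318399/4 ≈ -79600.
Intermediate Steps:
m(w, s) = -20 (m(w, s) = 4*(-5) = -20)
E(b, r) = 400 (E(b, r) = (-20)² = 400)
v = -17
t(R, p) = 1/(4 + p) (t(R, p) = 1/(2² + p) = 1/(4 + p))
t(v, 0) - 199*E(-4, 12) = 1/(4 + 0) - 199*400 = 1/4 - 79600 = ¼ - 79600 = -318399/4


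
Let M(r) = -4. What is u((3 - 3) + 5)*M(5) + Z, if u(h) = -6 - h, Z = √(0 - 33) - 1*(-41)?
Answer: 85 + I*√33 ≈ 85.0 + 5.7446*I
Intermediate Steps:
Z = 41 + I*√33 (Z = √(-33) + 41 = I*√33 + 41 = 41 + I*√33 ≈ 41.0 + 5.7446*I)
u((3 - 3) + 5)*M(5) + Z = (-6 - ((3 - 3) + 5))*(-4) + (41 + I*√33) = (-6 - (0 + 5))*(-4) + (41 + I*√33) = (-6 - 1*5)*(-4) + (41 + I*√33) = (-6 - 5)*(-4) + (41 + I*√33) = -11*(-4) + (41 + I*√33) = 44 + (41 + I*√33) = 85 + I*√33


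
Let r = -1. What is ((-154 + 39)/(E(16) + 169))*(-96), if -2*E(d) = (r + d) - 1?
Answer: 1840/27 ≈ 68.148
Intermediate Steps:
E(d) = 1 - d/2 (E(d) = -((-1 + d) - 1)/2 = -(-2 + d)/2 = 1 - d/2)
((-154 + 39)/(E(16) + 169))*(-96) = ((-154 + 39)/((1 - ½*16) + 169))*(-96) = -115/((1 - 8) + 169)*(-96) = -115/(-7 + 169)*(-96) = -115/162*(-96) = 1840/27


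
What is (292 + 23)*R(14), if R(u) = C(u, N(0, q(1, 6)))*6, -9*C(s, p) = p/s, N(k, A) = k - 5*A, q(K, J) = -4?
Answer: -300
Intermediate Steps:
C(s, p) = -p/(9*s)
R(u) = -40/(3*u) (R(u) = -(0 - 5*(-4))/(9*u)*6 = -(0 + 20)/(9*u)*6 = -⅑*20/u*6 = -20/(9*u)*6 = -40/(3*u))
(292 + 23)*R(14) = (292 + 23)*(-40/3/14) = 315*(-40/3*1/14) = 315*(-20/21) = -300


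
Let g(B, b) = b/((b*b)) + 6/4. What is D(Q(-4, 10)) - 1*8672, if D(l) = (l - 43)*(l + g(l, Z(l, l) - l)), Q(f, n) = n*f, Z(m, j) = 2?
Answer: -115048/21 ≈ -5478.5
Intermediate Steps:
Q(f, n) = f*n
g(B, b) = 3/2 + 1/b (g(B, b) = b/(b²) + 6*(¼) = b/b² + 3/2 = 1/b + 3/2 = 3/2 + 1/b)
D(l) = (-43 + l)*(3/2 + l + 1/(2 - l)) (D(l) = (l - 43)*(l + (3/2 + 1/(2 - l))) = (-43 + l)*(3/2 + l + 1/(2 - l)))
D(Q(-4, 10)) - 1*8672 = (344 - 87*(-4*10)² + 2*(-4*10)³ + 35*(-4*10))/(2*(-2 - 4*10)) - 1*8672 = (344 - 87*(-40)² + 2*(-40)³ + 35*(-40))/(2*(-2 - 40)) - 8672 = (½)*(344 - 87*1600 + 2*(-64000) - 1400)/(-42) - 8672 = (½)*(-1/42)*(344 - 139200 - 128000 - 1400) - 8672 = (½)*(-1/42)*(-268256) - 8672 = 67064/21 - 8672 = -115048/21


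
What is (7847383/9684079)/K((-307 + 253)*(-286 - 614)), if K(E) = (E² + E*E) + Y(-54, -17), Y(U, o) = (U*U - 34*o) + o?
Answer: 7847383/45746848141222683 ≈ 1.7154e-10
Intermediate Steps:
Y(U, o) = U² - 33*o (Y(U, o) = (U² - 34*o) + o = U² - 33*o)
K(E) = 3477 + 2*E² (K(E) = (E² + E*E) + ((-54)² - 33*(-17)) = (E² + E²) + (2916 + 561) = 2*E² + 3477 = 3477 + 2*E²)
(7847383/9684079)/K((-307 + 253)*(-286 - 614)) = (7847383/9684079)/(3477 + 2*((-307 + 253)*(-286 - 614))²) = (7847383*(1/9684079))/(3477 + 2*(-54*(-900))²) = 7847383/(9684079*(3477 + 2*48600²)) = 7847383/(9684079*(3477 + 2*2361960000)) = 7847383/(9684079*(3477 + 4723920000)) = (7847383/9684079)/4723923477 = (7847383/9684079)*(1/4723923477) = 7847383/45746848141222683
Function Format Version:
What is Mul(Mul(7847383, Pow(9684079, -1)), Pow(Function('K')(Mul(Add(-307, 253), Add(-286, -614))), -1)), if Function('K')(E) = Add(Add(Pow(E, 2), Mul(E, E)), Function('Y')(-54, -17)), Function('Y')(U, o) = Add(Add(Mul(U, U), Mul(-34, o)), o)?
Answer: Rational(7847383, 45746848141222683) ≈ 1.7154e-10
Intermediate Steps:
Function('Y')(U, o) = Add(Pow(U, 2), Mul(-33, o)) (Function('Y')(U, o) = Add(Add(Pow(U, 2), Mul(-34, o)), o) = Add(Pow(U, 2), Mul(-33, o)))
Function('K')(E) = Add(3477, Mul(2, Pow(E, 2))) (Function('K')(E) = Add(Add(Pow(E, 2), Mul(E, E)), Add(Pow(-54, 2), Mul(-33, -17))) = Add(Add(Pow(E, 2), Pow(E, 2)), Add(2916, 561)) = Add(Mul(2, Pow(E, 2)), 3477) = Add(3477, Mul(2, Pow(E, 2))))
Mul(Mul(7847383, Pow(9684079, -1)), Pow(Function('K')(Mul(Add(-307, 253), Add(-286, -614))), -1)) = Mul(Mul(7847383, Pow(9684079, -1)), Pow(Add(3477, Mul(2, Pow(Mul(Add(-307, 253), Add(-286, -614)), 2))), -1)) = Mul(Mul(7847383, Rational(1, 9684079)), Pow(Add(3477, Mul(2, Pow(Mul(-54, -900), 2))), -1)) = Mul(Rational(7847383, 9684079), Pow(Add(3477, Mul(2, Pow(48600, 2))), -1)) = Mul(Rational(7847383, 9684079), Pow(Add(3477, Mul(2, 2361960000)), -1)) = Mul(Rational(7847383, 9684079), Pow(Add(3477, 4723920000), -1)) = Mul(Rational(7847383, 9684079), Pow(4723923477, -1)) = Mul(Rational(7847383, 9684079), Rational(1, 4723923477)) = Rational(7847383, 45746848141222683)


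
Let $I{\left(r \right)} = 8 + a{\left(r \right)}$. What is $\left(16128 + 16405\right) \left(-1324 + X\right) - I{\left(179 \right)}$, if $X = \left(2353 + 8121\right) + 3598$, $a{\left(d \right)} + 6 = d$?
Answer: $414730503$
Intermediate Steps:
$a{\left(d \right)} = -6 + d$
$X = 14072$ ($X = 10474 + 3598 = 14072$)
$I{\left(r \right)} = 2 + r$ ($I{\left(r \right)} = 8 + \left(-6 + r\right) = 2 + r$)
$\left(16128 + 16405\right) \left(-1324 + X\right) - I{\left(179 \right)} = \left(16128 + 16405\right) \left(-1324 + 14072\right) - \left(2 + 179\right) = 32533 \cdot 12748 - 181 = 414730684 - 181 = 414730503$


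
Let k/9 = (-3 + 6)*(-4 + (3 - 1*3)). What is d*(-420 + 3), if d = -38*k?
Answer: -1711368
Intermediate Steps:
k = -108 (k = 9*((-3 + 6)*(-4 + (3 - 1*3))) = 9*(3*(-4 + (3 - 3))) = 9*(3*(-4 + 0)) = 9*(3*(-4)) = 9*(-12) = -108)
d = 4104 (d = -38*(-108) = 4104)
d*(-420 + 3) = 4104*(-420 + 3) = 4104*(-417) = -1711368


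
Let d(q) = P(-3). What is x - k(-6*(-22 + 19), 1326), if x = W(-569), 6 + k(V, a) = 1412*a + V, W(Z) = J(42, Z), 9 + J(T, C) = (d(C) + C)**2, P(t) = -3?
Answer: -1545149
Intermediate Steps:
d(q) = -3
J(T, C) = -9 + (-3 + C)**2
W(Z) = Z*(-6 + Z)
k(V, a) = -6 + V + 1412*a (k(V, a) = -6 + (1412*a + V) = -6 + (V + 1412*a) = -6 + V + 1412*a)
x = 327175 (x = -569*(-6 - 569) = -569*(-575) = 327175)
x - k(-6*(-22 + 19), 1326) = 327175 - (-6 - 6*(-22 + 19) + 1412*1326) = 327175 - (-6 - 6*(-3) + 1872312) = 327175 - (-6 + 18 + 1872312) = 327175 - 1*1872324 = 327175 - 1872324 = -1545149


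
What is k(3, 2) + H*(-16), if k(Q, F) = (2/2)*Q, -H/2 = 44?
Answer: 1411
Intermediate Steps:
H = -88 (H = -2*44 = -88)
k(Q, F) = Q (k(Q, F) = ((½)*2)*Q = 1*Q = Q)
k(3, 2) + H*(-16) = 3 - 88*(-16) = 3 + 1408 = 1411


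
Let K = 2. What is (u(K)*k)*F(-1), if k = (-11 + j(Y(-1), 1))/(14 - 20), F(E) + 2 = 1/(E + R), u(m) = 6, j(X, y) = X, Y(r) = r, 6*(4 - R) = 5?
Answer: -240/13 ≈ -18.462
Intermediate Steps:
R = 19/6 (R = 4 - 1/6*5 = 4 - 5/6 = 19/6 ≈ 3.1667)
F(E) = -2 + 1/(19/6 + E) (F(E) = -2 + 1/(E + 19/6) = -2 + 1/(19/6 + E))
k = 2 (k = (-11 - 1)/(14 - 20) = -12/(-6) = -12*(-1/6) = 2)
(u(K)*k)*F(-1) = (6*2)*(4*(-8 - 3*(-1))/(19 + 6*(-1))) = 12*(4*(-8 + 3)/(19 - 6)) = 12*(4*(-5)/13) = 12*(4*(1/13)*(-5)) = 12*(-20/13) = -240/13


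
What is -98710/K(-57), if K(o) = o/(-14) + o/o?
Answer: -1381940/71 ≈ -19464.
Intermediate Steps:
K(o) = 1 - o/14 (K(o) = o*(-1/14) + 1 = -o/14 + 1 = 1 - o/14)
-98710/K(-57) = -98710/(1 - 1/14*(-57)) = -98710/(1 + 57/14) = -98710/71/14 = -98710*14/71 = -1381940/71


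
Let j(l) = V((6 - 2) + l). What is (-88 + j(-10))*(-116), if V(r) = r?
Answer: 10904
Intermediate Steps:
j(l) = 4 + l (j(l) = (6 - 2) + l = 4 + l)
(-88 + j(-10))*(-116) = (-88 + (4 - 10))*(-116) = (-88 - 6)*(-116) = -94*(-116) = 10904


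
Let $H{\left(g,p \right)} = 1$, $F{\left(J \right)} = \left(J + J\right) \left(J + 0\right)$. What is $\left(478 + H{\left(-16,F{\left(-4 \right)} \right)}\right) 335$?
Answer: $160465$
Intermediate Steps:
$F{\left(J \right)} = 2 J^{2}$ ($F{\left(J \right)} = 2 J J = 2 J^{2}$)
$\left(478 + H{\left(-16,F{\left(-4 \right)} \right)}\right) 335 = \left(478 + 1\right) 335 = 479 \cdot 335 = 160465$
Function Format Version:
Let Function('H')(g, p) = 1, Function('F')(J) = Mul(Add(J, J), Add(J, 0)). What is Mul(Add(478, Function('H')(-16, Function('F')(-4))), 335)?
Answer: 160465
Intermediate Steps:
Function('F')(J) = Mul(2, Pow(J, 2)) (Function('F')(J) = Mul(Mul(2, J), J) = Mul(2, Pow(J, 2)))
Mul(Add(478, Function('H')(-16, Function('F')(-4))), 335) = Mul(Add(478, 1), 335) = Mul(479, 335) = 160465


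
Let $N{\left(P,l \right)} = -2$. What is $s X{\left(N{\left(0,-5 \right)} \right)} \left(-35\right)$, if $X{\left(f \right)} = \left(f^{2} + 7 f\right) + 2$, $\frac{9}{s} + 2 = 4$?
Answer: $1260$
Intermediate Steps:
$s = \frac{9}{2}$ ($s = \frac{9}{-2 + 4} = \frac{9}{2} \approx 4.5$)
$X{\left(f \right)} = 2 + f^{2} + 7 f$
$s X{\left(N{\left(0,-5 \right)} \right)} \left(-35\right) = \frac{9 \left(2 + \left(-2\right)^{2} + 7 \left(-2\right)\right)}{2} \left(-35\right) = \frac{9 \left(2 + 4 - 14\right)}{2} \left(-35\right) = \frac{9}{2} \left(-8\right) \left(-35\right) = \left(-36\right) \left(-35\right) = 1260$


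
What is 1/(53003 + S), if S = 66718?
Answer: 1/119721 ≈ 8.3528e-6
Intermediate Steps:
1/(53003 + S) = 1/(53003 + 66718) = 1/119721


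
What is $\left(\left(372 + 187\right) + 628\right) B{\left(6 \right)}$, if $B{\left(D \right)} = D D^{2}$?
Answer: $256392$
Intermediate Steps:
$B{\left(D \right)} = D^{3}$
$\left(\left(372 + 187\right) + 628\right) B{\left(6 \right)} = \left(\left(372 + 187\right) + 628\right) 6^{3} = \left(559 + 628\right) 216 = 1187 \cdot 216 = 256392$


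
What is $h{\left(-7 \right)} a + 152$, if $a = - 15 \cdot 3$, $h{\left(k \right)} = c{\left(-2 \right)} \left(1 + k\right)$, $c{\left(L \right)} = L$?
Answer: $-388$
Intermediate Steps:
$h{\left(k \right)} = -2 - 2 k$ ($h{\left(k \right)} = - 2 \left(1 + k\right) = -2 - 2 k$)
$a = -45$ ($a = \left(-1\right) 45 = -45$)
$h{\left(-7 \right)} a + 152 = \left(-2 - -14\right) \left(-45\right) + 152 = \left(-2 + 14\right) \left(-45\right) + 152 = 12 \left(-45\right) + 152 = -540 + 152 = -388$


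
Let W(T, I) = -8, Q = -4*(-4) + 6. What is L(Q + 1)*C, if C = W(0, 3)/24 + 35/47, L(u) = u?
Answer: 1334/141 ≈ 9.4610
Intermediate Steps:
Q = 22 (Q = 16 + 6 = 22)
C = 58/141 (C = -8/24 + 35/47 = -8*1/24 + 35*(1/47) = -⅓ + 35/47 = 58/141 ≈ 0.41135)
L(Q + 1)*C = (22 + 1)*(58/141) = 23*(58/141) = 1334/141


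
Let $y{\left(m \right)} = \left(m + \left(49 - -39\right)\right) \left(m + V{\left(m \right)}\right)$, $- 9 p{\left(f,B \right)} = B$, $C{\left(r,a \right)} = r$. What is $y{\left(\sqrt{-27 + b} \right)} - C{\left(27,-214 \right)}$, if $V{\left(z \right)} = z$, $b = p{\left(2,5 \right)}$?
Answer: $- \frac{739}{9} + \frac{352 i \sqrt{62}}{3} \approx -82.111 + 923.88 i$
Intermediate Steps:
$p{\left(f,B \right)} = - \frac{B}{9}$
$b = - \frac{5}{9}$ ($b = \left(- \frac{1}{9}\right) 5 = - \frac{5}{9} \approx -0.55556$)
$y{\left(m \right)} = 2 m \left(88 + m\right)$ ($y{\left(m \right)} = \left(m + \left(49 - -39\right)\right) \left(m + m\right) = \left(m + \left(49 + 39\right)\right) 2 m = \left(m + 88\right) 2 m = \left(88 + m\right) 2 m = 2 m \left(88 + m\right)$)
$y{\left(\sqrt{-27 + b} \right)} - C{\left(27,-214 \right)} = 2 \sqrt{-27 - \frac{5}{9}} \left(88 + \sqrt{-27 - \frac{5}{9}}\right) - 27 = 2 \sqrt{- \frac{248}{9}} \left(88 + \sqrt{- \frac{248}{9}}\right) - 27 = 2 \frac{2 i \sqrt{62}}{3} \left(88 + \frac{2 i \sqrt{62}}{3}\right) - 27 = \frac{4 i \sqrt{62} \left(88 + \frac{2 i \sqrt{62}}{3}\right)}{3} - 27 = -27 + \frac{4 i \sqrt{62} \left(88 + \frac{2 i \sqrt{62}}{3}\right)}{3}$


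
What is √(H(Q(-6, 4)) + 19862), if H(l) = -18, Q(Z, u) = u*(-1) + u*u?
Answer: 22*√41 ≈ 140.87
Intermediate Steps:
Q(Z, u) = u² - u (Q(Z, u) = -u + u² = u² - u)
√(H(Q(-6, 4)) + 19862) = √(-18 + 19862) = √19844 = 22*√41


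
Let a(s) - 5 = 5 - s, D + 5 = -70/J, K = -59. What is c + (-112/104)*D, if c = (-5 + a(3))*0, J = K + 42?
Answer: 210/221 ≈ 0.95023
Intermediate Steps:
J = -17 (J = -59 + 42 = -17)
D = -15/17 (D = -5 - 70/(-17) = -5 - 70*(-1/17) = -5 + 70/17 = -15/17 ≈ -0.88235)
a(s) = 10 - s (a(s) = 5 + (5 - s) = 10 - s)
c = 0 (c = (-5 + (10 - 1*3))*0 = (-5 + (10 - 3))*0 = (-5 + 7)*0 = 2*0 = 0)
c + (-112/104)*D = 0 - 112/104*(-15/17) = 0 - 112*1/104*(-15/17) = 0 - 14/13*(-15/17) = 0 + 210/221 = 210/221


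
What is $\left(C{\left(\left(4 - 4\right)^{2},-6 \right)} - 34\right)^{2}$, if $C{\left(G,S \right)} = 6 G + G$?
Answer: $1156$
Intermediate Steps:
$C{\left(G,S \right)} = 7 G$
$\left(C{\left(\left(4 - 4\right)^{2},-6 \right)} - 34\right)^{2} = \left(7 \left(4 - 4\right)^{2} - 34\right)^{2} = \left(7 \cdot 0^{2} - 34\right)^{2} = \left(7 \cdot 0 - 34\right)^{2} = \left(0 - 34\right)^{2} = \left(-34\right)^{2} = 1156$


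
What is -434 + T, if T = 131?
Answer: -303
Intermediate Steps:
-434 + T = -434 + 131 = -303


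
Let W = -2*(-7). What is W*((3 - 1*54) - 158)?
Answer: -2926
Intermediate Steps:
W = 14
W*((3 - 1*54) - 158) = 14*((3 - 1*54) - 158) = 14*((3 - 54) - 158) = 14*(-51 - 158) = 14*(-209) = -2926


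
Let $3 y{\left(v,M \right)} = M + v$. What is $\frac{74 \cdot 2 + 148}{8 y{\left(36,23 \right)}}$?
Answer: $\frac{111}{59} \approx 1.8814$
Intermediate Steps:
$y{\left(v,M \right)} = \frac{M}{3} + \frac{v}{3}$ ($y{\left(v,M \right)} = \frac{M + v}{3} = \frac{M}{3} + \frac{v}{3}$)
$\frac{74 \cdot 2 + 148}{8 y{\left(36,23 \right)}} = \frac{74 \cdot 2 + 148}{8 \left(\frac{1}{3} \cdot 23 + \frac{1}{3} \cdot 36\right)} = \frac{148 + 148}{8 \left(\frac{23}{3} + 12\right)} = \frac{296}{8 \cdot \frac{59}{3}} = \frac{296}{\frac{472}{3}} = 296 \cdot \frac{3}{472} = \frac{111}{59}$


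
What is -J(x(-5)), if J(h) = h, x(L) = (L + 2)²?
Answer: -9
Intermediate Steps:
x(L) = (2 + L)²
-J(x(-5)) = -(2 - 5)² = -1*(-3)² = -1*9 = -9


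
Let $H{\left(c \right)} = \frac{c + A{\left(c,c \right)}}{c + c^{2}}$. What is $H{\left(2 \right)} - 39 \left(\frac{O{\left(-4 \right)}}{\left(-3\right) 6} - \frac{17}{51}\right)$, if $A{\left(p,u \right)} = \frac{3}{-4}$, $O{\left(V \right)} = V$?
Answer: $\frac{109}{24} \approx 4.5417$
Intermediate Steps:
$A{\left(p,u \right)} = - \frac{3}{4}$ ($A{\left(p,u \right)} = 3 \left(- \frac{1}{4}\right) = - \frac{3}{4}$)
$H{\left(c \right)} = \frac{- \frac{3}{4} + c}{c + c^{2}}$ ($H{\left(c \right)} = \frac{c - \frac{3}{4}}{c + c^{2}} = \frac{- \frac{3}{4} + c}{c + c^{2}}$)
$H{\left(2 \right)} - 39 \left(\frac{O{\left(-4 \right)}}{\left(-3\right) 6} - \frac{17}{51}\right) = \frac{- \frac{3}{4} + 2}{2 \left(1 + 2\right)} - 39 \left(- \frac{4}{\left(-3\right) 6} - \frac{17}{51}\right) = \frac{1}{2} \cdot \frac{1}{3} \cdot \frac{5}{4} - 39 \left(- \frac{4}{-18} - \frac{1}{3}\right) = \frac{1}{2} \cdot \frac{1}{3} \cdot \frac{5}{4} - 39 \left(\left(-4\right) \left(- \frac{1}{18}\right) - \frac{1}{3}\right) = \frac{5}{24} - 39 \left(\frac{2}{9} - \frac{1}{3}\right) = \frac{5}{24} - - \frac{13}{3} = \frac{5}{24} + \frac{13}{3} = \frac{109}{24}$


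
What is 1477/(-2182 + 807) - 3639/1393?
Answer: -7061086/1915375 ≈ -3.6865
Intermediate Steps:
1477/(-2182 + 807) - 3639/1393 = 1477/(-1375) - 3639*1/1393 = 1477*(-1/1375) - 3639/1393 = -1477/1375 - 3639/1393 = -7061086/1915375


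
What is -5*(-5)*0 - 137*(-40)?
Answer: 5480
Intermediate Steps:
-5*(-5)*0 - 137*(-40) = 25*0 + 5480 = 0 + 5480 = 5480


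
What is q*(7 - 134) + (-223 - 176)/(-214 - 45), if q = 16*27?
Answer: -2029911/37 ≈ -54862.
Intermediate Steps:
q = 432
q*(7 - 134) + (-223 - 176)/(-214 - 45) = 432*(7 - 134) + (-223 - 176)/(-214 - 45) = 432*(-127) - 399/(-259) = -54864 - 399*(-1/259) = -54864 + 57/37 = -2029911/37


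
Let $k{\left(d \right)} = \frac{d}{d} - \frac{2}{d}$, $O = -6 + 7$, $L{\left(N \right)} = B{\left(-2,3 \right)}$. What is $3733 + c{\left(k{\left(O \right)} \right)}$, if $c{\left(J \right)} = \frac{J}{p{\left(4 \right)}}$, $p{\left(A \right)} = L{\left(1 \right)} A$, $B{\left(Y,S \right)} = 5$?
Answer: $\frac{74659}{20} \approx 3732.9$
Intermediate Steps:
$L{\left(N \right)} = 5$
$O = 1$
$p{\left(A \right)} = 5 A$
$k{\left(d \right)} = 1 - \frac{2}{d}$
$c{\left(J \right)} = \frac{J}{20}$ ($c{\left(J \right)} = \frac{J}{5 \cdot 4} = \frac{J}{20}$)
$3733 + c{\left(k{\left(O \right)} \right)} = 3733 + \frac{1^{-1} \left(-2 + 1\right)}{20} = 3733 + \frac{1 \left(-1\right)}{20} = 3733 + \frac{1}{20} \left(-1\right) = 3733 - \frac{1}{20} = \frac{74659}{20}$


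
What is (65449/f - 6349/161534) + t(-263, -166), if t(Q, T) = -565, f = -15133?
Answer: -1391807440613/2444494022 ≈ -569.36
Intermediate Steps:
(65449/f - 6349/161534) + t(-263, -166) = (65449/(-15133) - 6349/161534) - 565 = (65449*(-1/15133) - 6349*1/161534) - 565 = (-65449/15133 - 6349/161534) - 565 = -10668318183/2444494022 - 565 = -1391807440613/2444494022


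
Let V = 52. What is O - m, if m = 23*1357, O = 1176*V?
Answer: 29941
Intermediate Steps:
O = 61152 (O = 1176*52 = 61152)
m = 31211
O - m = 61152 - 1*31211 = 61152 - 31211 = 29941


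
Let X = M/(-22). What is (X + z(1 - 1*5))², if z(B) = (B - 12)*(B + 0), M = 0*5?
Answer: 4096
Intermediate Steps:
M = 0
X = 0 (X = 0/(-22) = 0*(-1/22) = 0)
z(B) = B*(-12 + B) (z(B) = (-12 + B)*B = B*(-12 + B))
(X + z(1 - 1*5))² = (0 + (1 - 1*5)*(-12 + (1 - 1*5)))² = (0 + (1 - 5)*(-12 + (1 - 5)))² = (0 - 4*(-12 - 4))² = (0 - 4*(-16))² = (0 + 64)² = 64² = 4096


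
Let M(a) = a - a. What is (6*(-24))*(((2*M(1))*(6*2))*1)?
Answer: 0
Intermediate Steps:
M(a) = 0
(6*(-24))*(((2*M(1))*(6*2))*1) = (6*(-24))*(((2*0)*(6*2))*1) = -144*0*12 = -0 = -144*0 = 0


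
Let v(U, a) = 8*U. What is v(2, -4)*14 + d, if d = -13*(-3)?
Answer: 263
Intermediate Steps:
d = 39
v(2, -4)*14 + d = (8*2)*14 + 39 = 16*14 + 39 = 224 + 39 = 263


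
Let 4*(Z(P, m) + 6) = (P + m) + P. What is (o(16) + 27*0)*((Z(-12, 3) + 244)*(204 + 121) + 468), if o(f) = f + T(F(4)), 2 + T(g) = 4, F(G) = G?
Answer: 2740023/2 ≈ 1.3700e+6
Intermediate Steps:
Z(P, m) = -6 + P/2 + m/4 (Z(P, m) = -6 + ((P + m) + P)/4 = -6 + (m + 2*P)/4 = -6 + (P/2 + m/4) = -6 + P/2 + m/4)
T(g) = 2 (T(g) = -2 + 4 = 2)
o(f) = 2 + f (o(f) = f + 2 = 2 + f)
(o(16) + 27*0)*((Z(-12, 3) + 244)*(204 + 121) + 468) = ((2 + 16) + 27*0)*(((-6 + (½)*(-12) + (¼)*3) + 244)*(204 + 121) + 468) = (18 + 0)*(((-6 - 6 + ¾) + 244)*325 + 468) = 18*((-45/4 + 244)*325 + 468) = 18*((931/4)*325 + 468) = 18*(302575/4 + 468) = 18*(304447/4) = 2740023/2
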